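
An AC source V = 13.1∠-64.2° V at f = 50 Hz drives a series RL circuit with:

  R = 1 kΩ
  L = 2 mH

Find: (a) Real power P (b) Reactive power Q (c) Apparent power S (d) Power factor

Step 1 — Angular frequency: ω = 2π·f = 2π·50 = 314.2 rad/s.
Step 2 — Component impedances:
  R: Z = R = 1000 Ω
  L: Z = jωL = j·314.2·0.002 = 0 + j0.6283 Ω
Step 3 — Series combination: Z_total = R + L = 1000 + j0.6283 Ω = 1000∠0.0° Ω.
Step 4 — Source phasor: V = 13.1∠-64.2° V = 5.702 - j11.79 V.
Step 5 — Current: I = V / Z = 0.005694 - j0.0118 A = 0.0131∠-64.2° A.
Step 6 — Complex power: S = V·I* = 0.1716 + j0.0001078 VA.
Step 7 — Real power: P = Re(S) = 0.1716 W.
Step 8 — Reactive power: Q = Im(S) = 0.0001078 VAR.
Step 9 — Apparent power: |S| = 0.1716 VA.
Step 10 — Power factor: PF = P/|S| = 1 (lagging).

(a) P = 0.1716 W  (b) Q = 0.0001078 VAR  (c) S = 0.1716 VA  (d) PF = 1 (lagging)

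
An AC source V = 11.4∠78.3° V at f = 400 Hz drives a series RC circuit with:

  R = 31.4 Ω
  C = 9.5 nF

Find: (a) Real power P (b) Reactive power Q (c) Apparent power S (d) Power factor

Step 1 — Angular frequency: ω = 2π·f = 2π·400 = 2513 rad/s.
Step 2 — Component impedances:
  R: Z = R = 31.4 Ω
  C: Z = 1/(jωC) = -j/(ω·C) = 0 - j4.188e+04 Ω
Step 3 — Series combination: Z_total = R + C = 31.4 - j4.188e+04 Ω = 4.188e+04∠-90.0° Ω.
Step 4 — Source phasor: V = 11.4∠78.3° V = 2.312 + j11.16 V.
Step 5 — Current: I = V / Z = -0.0002665 + j5.54e-05 A = 0.0002722∠168.3° A.
Step 6 — Complex power: S = V·I* = 2.326e-06 - j0.003103 VA.
Step 7 — Real power: P = Re(S) = 2.326e-06 W.
Step 8 — Reactive power: Q = Im(S) = -0.003103 VAR.
Step 9 — Apparent power: |S| = 0.003103 VA.
Step 10 — Power factor: PF = P/|S| = 0.0007497 (leading).

(a) P = 2.326e-06 W  (b) Q = -0.003103 VAR  (c) S = 0.003103 VA  (d) PF = 0.0007497 (leading)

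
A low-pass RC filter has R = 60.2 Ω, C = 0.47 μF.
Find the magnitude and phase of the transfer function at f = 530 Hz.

Step 1 — Angular frequency: ω = 2π·530 = 3330 rad/s.
Step 2 — Transfer function: H(jω) = 1/(1 + jωRC).
Step 3 — Denominator: 1 + jωRC = 1 + j·3330·60.2·4.7e-07 = 1 + j0.09422.
Step 4 — H = 0.9912 - j0.09339.
Step 5 — Magnitude: |H| = 0.9956 (-0.0 dB); phase: φ = -5.4°.

|H| = 0.9956 (-0.0 dB), φ = -5.4°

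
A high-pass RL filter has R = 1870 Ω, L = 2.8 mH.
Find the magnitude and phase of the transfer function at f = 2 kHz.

Step 1 — Angular frequency: ω = 2π·2000 = 1.257e+04 rad/s.
Step 2 — Transfer function: H(jω) = jωL/(R + jωL).
Step 3 — Numerator jωL = j·35.19; denominator R + jωL = 1870 + j35.19.
Step 4 — H = 0.0003539 + j0.01881.
Step 5 — Magnitude: |H| = 0.01881 (-34.5 dB); phase: φ = 88.9°.

|H| = 0.01881 (-34.5 dB), φ = 88.9°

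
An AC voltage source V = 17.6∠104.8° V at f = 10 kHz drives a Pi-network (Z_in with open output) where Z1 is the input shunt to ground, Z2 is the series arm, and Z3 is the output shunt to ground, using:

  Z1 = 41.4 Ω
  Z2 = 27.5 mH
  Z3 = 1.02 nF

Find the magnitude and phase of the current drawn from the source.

Step 1 — Angular frequency: ω = 2π·f = 2π·1e+04 = 6.283e+04 rad/s.
Step 2 — Component impedances:
  Z1: Z = R = 41.4 Ω
  Z2: Z = jωL = j·6.283e+04·0.0275 = 0 + j1728 Ω
  Z3: Z = 1/(jωC) = -j/(ω·C) = 0 - j1.56e+04 Ω
Step 3 — With open output, the series arm Z2 and the output shunt Z3 appear in series to ground: Z2 + Z3 = 0 - j1.388e+04 Ω.
Step 4 — Parallel with input shunt Z1: Z_in = Z1 || (Z2 + Z3) = 41.4 - j0.1235 Ω = 41.4∠-0.2° Ω.
Step 5 — Source phasor: V = 17.6∠104.8° V = -4.496 + j17.02 V.
Step 6 — Ohm's law: I = V / Z_total = (-4.496 + j17.02) / (41.4 - j0.1235) = -0.1098 + j0.4107 A.
Step 7 — Convert to polar: |I| = 0.4251 A, ∠I = 105.0°.

I = 0.4251∠105.0° A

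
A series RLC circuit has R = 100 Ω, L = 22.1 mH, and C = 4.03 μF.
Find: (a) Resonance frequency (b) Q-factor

Step 1 — Resonance condition Im(Z)=0 gives ω₀ = 1/√(LC).
Step 2 — ω₀ = 1/√(0.0221·4.03e-06) = 3351 rad/s.
Step 3 — f₀ = ω₀/(2π) = 533.3 Hz.
Step 4 — Series Q: Q = ω₀L/R = 3351·0.0221/100 = 0.7405.

(a) f₀ = 533.3 Hz  (b) Q = 0.7405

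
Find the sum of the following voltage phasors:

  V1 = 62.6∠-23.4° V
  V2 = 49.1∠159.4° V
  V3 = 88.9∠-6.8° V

Step 1 — Convert each phasor to rectangular form:
  V1 = 62.6·(cos(-23.4°) + j·sin(-23.4°)) = 57.45 - j24.86 V
  V2 = 49.1·(cos(159.4°) + j·sin(159.4°)) = -45.96 + j17.28 V
  V3 = 88.9·(cos(-6.8°) + j·sin(-6.8°)) = 88.27 - j10.53 V
Step 2 — Sum components: V_total = 99.77 - j18.11 V.
Step 3 — Convert to polar: |V_total| = 101.4 V, ∠V_total = -10.3°.

V_total = 101.4∠-10.3° V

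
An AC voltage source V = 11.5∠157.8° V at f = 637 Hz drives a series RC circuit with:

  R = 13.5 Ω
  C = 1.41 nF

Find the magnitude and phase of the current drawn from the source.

Step 1 — Angular frequency: ω = 2π·f = 2π·637 = 4002 rad/s.
Step 2 — Component impedances:
  R: Z = R = 13.5 Ω
  C: Z = 1/(jωC) = -j/(ω·C) = 0 - j1.772e+05 Ω
Step 3 — Series combination: Z_total = R + C = 13.5 - j1.772e+05 Ω = 1.772e+05∠-90.0° Ω.
Step 4 — Source phasor: V = 11.5∠157.8° V = -10.65 + j4.345 V.
Step 5 — Ohm's law: I = V / Z_total = (-10.65 + j4.345) / (13.5 - j1.772e+05) = -2.453e-05 - j6.009e-05 A.
Step 6 — Convert to polar: |I| = 6.49e-05 A, ∠I = -112.2°.

I = 6.49e-05∠-112.2° A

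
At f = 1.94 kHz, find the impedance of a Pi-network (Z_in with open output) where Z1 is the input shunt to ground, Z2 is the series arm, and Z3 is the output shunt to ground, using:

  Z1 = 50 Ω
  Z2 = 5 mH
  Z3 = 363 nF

Step 1 — Angular frequency: ω = 2π·f = 2π·1940 = 1.219e+04 rad/s.
Step 2 — Component impedances:
  Z1: Z = R = 50 Ω
  Z2: Z = jωL = j·1.219e+04·0.005 = 0 + j60.95 Ω
  Z3: Z = 1/(jωC) = -j/(ω·C) = 0 - j226 Ω
Step 3 — With open output, the series arm Z2 and the output shunt Z3 appear in series to ground: Z2 + Z3 = 0 - j165.1 Ω.
Step 4 — Parallel with input shunt Z1: Z_in = Z1 || (Z2 + Z3) = 45.8 - j13.87 Ω = 47.85∠-16.9° Ω.

Z = 45.8 - j13.87 Ω = 47.85∠-16.9° Ω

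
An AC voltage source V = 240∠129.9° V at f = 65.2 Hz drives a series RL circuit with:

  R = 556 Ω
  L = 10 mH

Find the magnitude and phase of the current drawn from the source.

Step 1 — Angular frequency: ω = 2π·f = 2π·65.2 = 409.7 rad/s.
Step 2 — Component impedances:
  R: Z = R = 556 Ω
  L: Z = jωL = j·409.7·0.01 = 0 + j4.097 Ω
Step 3 — Series combination: Z_total = R + L = 556 + j4.097 Ω = 556∠0.4° Ω.
Step 4 — Source phasor: V = 240∠129.9° V = -153.9 + j184.1 V.
Step 5 — Ohm's law: I = V / Z_total = (-153.9 + j184.1) / (556 + j4.097) = -0.2744 + j0.3332 A.
Step 6 — Convert to polar: |I| = 0.4316 A, ∠I = 129.5°.

I = 0.4316∠129.5° A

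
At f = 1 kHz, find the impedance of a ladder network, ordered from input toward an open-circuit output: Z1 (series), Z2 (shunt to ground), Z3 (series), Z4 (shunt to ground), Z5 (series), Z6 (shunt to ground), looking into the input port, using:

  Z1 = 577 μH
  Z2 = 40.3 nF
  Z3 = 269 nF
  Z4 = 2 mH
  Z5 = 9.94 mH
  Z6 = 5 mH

Step 1 — Angular frequency: ω = 2π·f = 2π·1000 = 6283 rad/s.
Step 2 — Component impedances:
  Z1: Z = jωL = j·6283·0.000577 = 0 + j3.625 Ω
  Z2: Z = 1/(jωC) = -j/(ω·C) = 0 - j3949 Ω
  Z3: Z = 1/(jωC) = -j/(ω·C) = 0 - j591.7 Ω
  Z4: Z = jωL = j·6283·0.002 = 0 + j12.57 Ω
  Z5: Z = jωL = j·6283·0.00994 = 0 + j62.45 Ω
  Z6: Z = jωL = j·6283·0.005 = 0 + j31.42 Ω
Step 3 — Ladder network (open output): work backward from the far end, alternating series and parallel combinations. Z_in = 0 - j502.5 Ω = 502.5∠-90.0° Ω.

Z = 0 - j502.5 Ω = 502.5∠-90.0° Ω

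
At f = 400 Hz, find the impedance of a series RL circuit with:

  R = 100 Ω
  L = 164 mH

Step 1 — Angular frequency: ω = 2π·f = 2π·400 = 2513 rad/s.
Step 2 — Component impedances:
  R: Z = R = 100 Ω
  L: Z = jωL = j·2513·0.164 = 0 + j412.2 Ω
Step 3 — Series combination: Z_total = R + L = 100 + j412.2 Ω = 424.1∠76.4° Ω.

Z = 100 + j412.2 Ω = 424.1∠76.4° Ω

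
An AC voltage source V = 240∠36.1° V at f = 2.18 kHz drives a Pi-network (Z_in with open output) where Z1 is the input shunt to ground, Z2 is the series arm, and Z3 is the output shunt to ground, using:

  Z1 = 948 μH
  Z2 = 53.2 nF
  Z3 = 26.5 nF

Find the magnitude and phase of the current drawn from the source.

Step 1 — Angular frequency: ω = 2π·f = 2π·2180 = 1.37e+04 rad/s.
Step 2 — Component impedances:
  Z1: Z = jωL = j·1.37e+04·0.000948 = 0 + j12.99 Ω
  Z2: Z = 1/(jωC) = -j/(ω·C) = 0 - j1372 Ω
  Z3: Z = 1/(jωC) = -j/(ω·C) = 0 - j2755 Ω
Step 3 — With open output, the series arm Z2 and the output shunt Z3 appear in series to ground: Z2 + Z3 = 0 - j4127 Ω.
Step 4 — Parallel with input shunt Z1: Z_in = Z1 || (Z2 + Z3) = 0 + j13.03 Ω = 13.03∠90.0° Ω.
Step 5 — Source phasor: V = 240∠36.1° V = 193.9 + j141.4 V.
Step 6 — Ohm's law: I = V / Z_total = (193.9 + j141.4) / (0 + j13.03) = 10.86 - j14.89 A.
Step 7 — Convert to polar: |I| = 18.42 A, ∠I = -53.9°.

I = 18.42∠-53.9° A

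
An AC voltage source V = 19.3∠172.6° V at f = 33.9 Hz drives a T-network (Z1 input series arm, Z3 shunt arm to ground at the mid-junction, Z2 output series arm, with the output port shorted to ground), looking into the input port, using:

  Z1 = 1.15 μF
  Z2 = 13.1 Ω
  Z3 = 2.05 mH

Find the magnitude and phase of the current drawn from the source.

Step 1 — Angular frequency: ω = 2π·f = 2π·33.9 = 213 rad/s.
Step 2 — Component impedances:
  Z1: Z = 1/(jωC) = -j/(ω·C) = 0 - j4082 Ω
  Z2: Z = R = 13.1 Ω
  Z3: Z = jωL = j·213·0.00205 = 0 + j0.4366 Ω
Step 3 — With the output port shorted to ground, the output series arm Z2 runs from the junction to ground; the shunt arm Z3 also runs from the junction to ground. They appear in parallel: Z3 || Z2 = 0.01454 + j0.4362 Ω.
Step 4 — Series with input arm Z1: Z_in = Z1 + (Z3 || Z2) = 0.01454 - j4082 Ω = 4082∠-90.0° Ω.
Step 5 — Source phasor: V = 19.3∠172.6° V = -19.14 + j2.486 V.
Step 6 — Ohm's law: I = V / Z_total = (-19.14 + j2.486) / (0.01454 - j4082) = -0.000609 - j0.004689 A.
Step 7 — Convert to polar: |I| = 0.004728 A, ∠I = -97.4°.

I = 0.004728∠-97.4° A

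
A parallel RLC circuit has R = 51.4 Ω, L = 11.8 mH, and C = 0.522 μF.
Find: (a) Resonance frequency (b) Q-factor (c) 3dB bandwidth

Step 1 — Resonance: ω₀ = 1/√(LC) = 1/√(0.0118·5.22e-07) = 1.274e+04 rad/s.
Step 2 — f₀ = ω₀/(2π) = 2028 Hz.
Step 3 — Parallel Q: Q = R/(ω₀L) = 51.4/(1.274e+04·0.0118) = 0.3419.
Step 4 — Bandwidth: Δω = ω₀/Q = 3.727e+04 rad/s; BW = Δω/(2π) = 5932 Hz.

(a) f₀ = 2028 Hz  (b) Q = 0.3419  (c) BW = 5932 Hz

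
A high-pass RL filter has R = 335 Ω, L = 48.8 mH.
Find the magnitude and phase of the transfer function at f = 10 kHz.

Step 1 — Angular frequency: ω = 2π·1e+04 = 6.283e+04 rad/s.
Step 2 — Transfer function: H(jω) = jωL/(R + jωL).
Step 3 — Numerator jωL = j·3066; denominator R + jωL = 335 + j3066.
Step 4 — H = 0.9882 + j0.108.
Step 5 — Magnitude: |H| = 0.9941 (-0.1 dB); phase: φ = 6.2°.

|H| = 0.9941 (-0.1 dB), φ = 6.2°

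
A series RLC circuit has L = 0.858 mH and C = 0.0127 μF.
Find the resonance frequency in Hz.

Step 1 — Resonance condition Im(Z)=0 gives ω₀ = 1/√(LC).
Step 2 — ω₀ = 1/√(0.000858·1.27e-08) = 3.029e+05 rad/s.
Step 3 — f₀ = ω₀/(2π) = 4.821e+04 Hz.

f₀ = 4.821e+04 Hz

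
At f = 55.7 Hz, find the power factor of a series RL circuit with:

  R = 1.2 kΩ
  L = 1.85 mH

Step 1 — Angular frequency: ω = 2π·f = 2π·55.7 = 350 rad/s.
Step 2 — Component impedances:
  R: Z = R = 1200 Ω
  L: Z = jωL = j·350·0.00185 = 0 + j0.6475 Ω
Step 3 — Series combination: Z_total = R + L = 1200 + j0.6475 Ω = 1200∠0.0° Ω.
Step 4 — Power factor: PF = cos(φ) = Re(Z)/|Z| = 1200/1200 = 1.
Step 5 — Type: Im(Z) = 0.6475 ⇒ lagging (phase φ = 0.0°).

PF = 1 (lagging, φ = 0.0°)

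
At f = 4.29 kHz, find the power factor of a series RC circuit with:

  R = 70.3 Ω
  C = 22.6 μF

Step 1 — Angular frequency: ω = 2π·f = 2π·4290 = 2.695e+04 rad/s.
Step 2 — Component impedances:
  R: Z = R = 70.3 Ω
  C: Z = 1/(jωC) = -j/(ω·C) = 0 - j1.642 Ω
Step 3 — Series combination: Z_total = R + C = 70.3 - j1.642 Ω = 70.32∠-1.3° Ω.
Step 4 — Power factor: PF = cos(φ) = Re(Z)/|Z| = 70.3/70.32 = 0.9997.
Step 5 — Type: Im(Z) = -1.642 ⇒ leading (phase φ = -1.3°).

PF = 0.9997 (leading, φ = -1.3°)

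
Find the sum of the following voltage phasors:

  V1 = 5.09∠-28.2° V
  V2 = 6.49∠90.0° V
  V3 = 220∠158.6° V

Step 1 — Convert each phasor to rectangular form:
  V1 = 5.09·(cos(-28.2°) + j·sin(-28.2°)) = 4.486 - j2.405 V
  V2 = 6.49·(cos(90.0°) + j·sin(90.0°)) = 0 + j6.49 V
  V3 = 220·(cos(158.6°) + j·sin(158.6°)) = -204.8 + j80.27 V
Step 2 — Sum components: V_total = -200.3 + j84.36 V.
Step 3 — Convert to polar: |V_total| = 217.4 V, ∠V_total = 157.2°.

V_total = 217.4∠157.2° V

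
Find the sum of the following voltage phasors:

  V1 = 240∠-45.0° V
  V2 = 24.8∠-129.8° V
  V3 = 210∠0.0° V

Step 1 — Convert each phasor to rectangular form:
  V1 = 240·(cos(-45.0°) + j·sin(-45.0°)) = 169.7 - j169.7 V
  V2 = 24.8·(cos(-129.8°) + j·sin(-129.8°)) = -15.87 - j19.05 V
  V3 = 210·(cos(0.0°) + j·sin(0.0°)) = 210 V
Step 2 — Sum components: V_total = 363.8 - j188.8 V.
Step 3 — Convert to polar: |V_total| = 409.9 V, ∠V_total = -27.4°.

V_total = 409.9∠-27.4° V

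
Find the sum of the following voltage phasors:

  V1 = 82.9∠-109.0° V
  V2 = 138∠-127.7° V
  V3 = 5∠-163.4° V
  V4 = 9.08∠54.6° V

Step 1 — Convert each phasor to rectangular form:
  V1 = 82.9·(cos(-109.0°) + j·sin(-109.0°)) = -26.99 - j78.38 V
  V2 = 138·(cos(-127.7°) + j·sin(-127.7°)) = -84.39 - j109.2 V
  V3 = 5·(cos(-163.4°) + j·sin(-163.4°)) = -4.792 - j1.428 V
  V4 = 9.08·(cos(54.6°) + j·sin(54.6°)) = 5.26 + j7.401 V
Step 2 — Sum components: V_total = -110.9 - j181.6 V.
Step 3 — Convert to polar: |V_total| = 212.8 V, ∠V_total = -121.4°.

V_total = 212.8∠-121.4° V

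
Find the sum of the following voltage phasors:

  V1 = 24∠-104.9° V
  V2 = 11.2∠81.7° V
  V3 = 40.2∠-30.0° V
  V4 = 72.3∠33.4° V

Step 1 — Convert each phasor to rectangular form:
  V1 = 24·(cos(-104.9°) + j·sin(-104.9°)) = -6.171 - j23.19 V
  V2 = 11.2·(cos(81.7°) + j·sin(81.7°)) = 1.617 + j11.08 V
  V3 = 40.2·(cos(-30.0°) + j·sin(-30.0°)) = 34.81 - j20.1 V
  V4 = 72.3·(cos(33.4°) + j·sin(33.4°)) = 60.36 + j39.8 V
Step 2 — Sum components: V_total = 90.62 + j7.589 V.
Step 3 — Convert to polar: |V_total| = 90.94 V, ∠V_total = 4.8°.

V_total = 90.94∠4.8° V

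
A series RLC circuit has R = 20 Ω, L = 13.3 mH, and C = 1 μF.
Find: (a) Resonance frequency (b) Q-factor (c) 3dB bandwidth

Step 1 — Resonance: ω₀ = 1/√(LC) = 1/√(0.0133·1e-06) = 8671 rad/s.
Step 2 — f₀ = ω₀/(2π) = 1380 Hz.
Step 3 — Series Q: Q = ω₀L/R = 8671·0.0133/20 = 5.766.
Step 4 — Bandwidth: Δω = ω₀/Q = 1504 rad/s; BW = Δω/(2π) = 239.3 Hz.

(a) f₀ = 1380 Hz  (b) Q = 5.766  (c) BW = 239.3 Hz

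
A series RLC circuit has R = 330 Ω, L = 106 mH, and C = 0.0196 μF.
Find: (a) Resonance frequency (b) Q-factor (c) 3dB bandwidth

Step 1 — Resonance: ω₀ = 1/√(LC) = 1/√(0.106·1.96e-08) = 2.194e+04 rad/s.
Step 2 — f₀ = ω₀/(2π) = 3492 Hz.
Step 3 — Series Q: Q = ω₀L/R = 2.194e+04·0.106/330 = 7.047.
Step 4 — Bandwidth: Δω = ω₀/Q = 3113 rad/s; BW = Δω/(2π) = 495.5 Hz.

(a) f₀ = 3492 Hz  (b) Q = 7.047  (c) BW = 495.5 Hz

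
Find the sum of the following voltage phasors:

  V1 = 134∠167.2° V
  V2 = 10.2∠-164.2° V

Step 1 — Convert each phasor to rectangular form:
  V1 = 134·(cos(167.2°) + j·sin(167.2°)) = -130.7 + j29.69 V
  V2 = 10.2·(cos(-164.2°) + j·sin(-164.2°)) = -9.815 - j2.777 V
Step 2 — Sum components: V_total = -140.5 + j26.91 V.
Step 3 — Convert to polar: |V_total| = 143 V, ∠V_total = 169.2°.

V_total = 143∠169.2° V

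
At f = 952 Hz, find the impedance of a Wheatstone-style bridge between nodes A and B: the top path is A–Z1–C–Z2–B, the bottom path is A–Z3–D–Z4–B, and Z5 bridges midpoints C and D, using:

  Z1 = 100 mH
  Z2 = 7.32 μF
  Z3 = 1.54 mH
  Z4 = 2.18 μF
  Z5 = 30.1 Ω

Step 1 — Angular frequency: ω = 2π·f = 2π·952 = 5982 rad/s.
Step 2 — Component impedances:
  Z1: Z = jωL = j·5982·0.1 = 0 + j598.2 Ω
  Z2: Z = 1/(jωC) = -j/(ω·C) = 0 - j22.84 Ω
  Z3: Z = jωL = j·5982·0.00154 = 0 + j9.212 Ω
  Z4: Z = 1/(jωC) = -j/(ω·C) = 0 - j76.69 Ω
  Z5: Z = R = 30.1 Ω
Step 3 — Bridge requires nodal analysis (the Z5 bridge couples midpoints C and D, so the two paths cannot be reduced to a simple series/parallel combination). Setting node B to ground and injecting 1 A at node A, the 3-node admittance system at A, C, D solves to V_A = Z_AB = 16.14 - j12.61 Ω = 20.48∠-38.0° Ω.

Z = 16.14 - j12.61 Ω = 20.48∠-38.0° Ω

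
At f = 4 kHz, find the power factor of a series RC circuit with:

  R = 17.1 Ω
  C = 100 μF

Step 1 — Angular frequency: ω = 2π·f = 2π·4000 = 2.513e+04 rad/s.
Step 2 — Component impedances:
  R: Z = R = 17.1 Ω
  C: Z = 1/(jωC) = -j/(ω·C) = 0 - j0.3979 Ω
Step 3 — Series combination: Z_total = R + C = 17.1 - j0.3979 Ω = 17.1∠-1.3° Ω.
Step 4 — Power factor: PF = cos(φ) = Re(Z)/|Z| = 17.1/17.105 = 0.9997.
Step 5 — Type: Im(Z) = -0.3979 ⇒ leading (phase φ = -1.3°).

PF = 0.9997 (leading, φ = -1.3°)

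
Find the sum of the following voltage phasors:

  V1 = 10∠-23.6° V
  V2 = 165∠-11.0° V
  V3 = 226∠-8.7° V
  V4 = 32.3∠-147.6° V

Step 1 — Convert each phasor to rectangular form:
  V1 = 10·(cos(-23.6°) + j·sin(-23.6°)) = 9.164 - j4.003 V
  V2 = 165·(cos(-11.0°) + j·sin(-11.0°)) = 162 - j31.48 V
  V3 = 226·(cos(-8.7°) + j·sin(-8.7°)) = 223.4 - j34.18 V
  V4 = 32.3·(cos(-147.6°) + j·sin(-147.6°)) = -27.27 - j17.31 V
Step 2 — Sum components: V_total = 367.3 - j86.98 V.
Step 3 — Convert to polar: |V_total| = 377.4 V, ∠V_total = -13.3°.

V_total = 377.4∠-13.3° V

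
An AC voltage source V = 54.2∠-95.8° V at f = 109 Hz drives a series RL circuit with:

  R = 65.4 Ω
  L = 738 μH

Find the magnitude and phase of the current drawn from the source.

Step 1 — Angular frequency: ω = 2π·f = 2π·109 = 684.9 rad/s.
Step 2 — Component impedances:
  R: Z = R = 65.4 Ω
  L: Z = jωL = j·684.9·0.000738 = 0 + j0.5054 Ω
Step 3 — Series combination: Z_total = R + L = 65.4 + j0.5054 Ω = 65.4∠0.4° Ω.
Step 4 — Source phasor: V = 54.2∠-95.8° V = -5.477 - j53.92 V.
Step 5 — Ohm's law: I = V / Z_total = (-5.477 - j53.92) / (65.4 + j0.5054) = -0.09012 - j0.8238 A.
Step 6 — Convert to polar: |I| = 0.8287 A, ∠I = -96.2°.

I = 0.8287∠-96.2° A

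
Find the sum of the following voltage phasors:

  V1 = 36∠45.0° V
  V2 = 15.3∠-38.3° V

Step 1 — Convert each phasor to rectangular form:
  V1 = 36·(cos(45.0°) + j·sin(45.0°)) = 25.46 + j25.46 V
  V2 = 15.3·(cos(-38.3°) + j·sin(-38.3°)) = 12.01 - j9.483 V
Step 2 — Sum components: V_total = 37.46 + j15.97 V.
Step 3 — Convert to polar: |V_total| = 40.73 V, ∠V_total = 23.1°.

V_total = 40.73∠23.1° V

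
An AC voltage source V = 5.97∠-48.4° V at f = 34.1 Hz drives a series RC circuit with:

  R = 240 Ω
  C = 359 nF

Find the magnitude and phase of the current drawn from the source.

Step 1 — Angular frequency: ω = 2π·f = 2π·34.1 = 214.3 rad/s.
Step 2 — Component impedances:
  R: Z = R = 240 Ω
  C: Z = 1/(jωC) = -j/(ω·C) = 0 - j1.3e+04 Ω
Step 3 — Series combination: Z_total = R + C = 240 - j1.3e+04 Ω = 1.3e+04∠-88.9° Ω.
Step 4 — Source phasor: V = 5.97∠-48.4° V = 3.964 - j4.464 V.
Step 5 — Ohm's law: I = V / Z_total = (3.964 - j4.464) / (240 - j1.3e+04) = 0.0003489 + j0.0002984 A.
Step 6 — Convert to polar: |I| = 0.0004591 A, ∠I = 40.5°.

I = 0.0004591∠40.5° A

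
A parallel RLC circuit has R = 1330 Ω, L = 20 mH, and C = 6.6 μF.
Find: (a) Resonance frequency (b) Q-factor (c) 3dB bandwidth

Step 1 — Resonance: ω₀ = 1/√(LC) = 1/√(0.02·6.6e-06) = 2752 rad/s.
Step 2 — f₀ = ω₀/(2π) = 438.1 Hz.
Step 3 — Parallel Q: Q = R/(ω₀L) = 1330/(2752·0.02) = 24.16.
Step 4 — Bandwidth: Δω = ω₀/Q = 113.9 rad/s; BW = Δω/(2π) = 18.13 Hz.

(a) f₀ = 438.1 Hz  (b) Q = 24.16  (c) BW = 18.13 Hz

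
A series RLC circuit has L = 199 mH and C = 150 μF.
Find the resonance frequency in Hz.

Step 1 — Resonance condition Im(Z)=0 gives ω₀ = 1/√(LC).
Step 2 — ω₀ = 1/√(0.199·0.00015) = 183 rad/s.
Step 3 — f₀ = ω₀/(2π) = 29.13 Hz.

f₀ = 29.13 Hz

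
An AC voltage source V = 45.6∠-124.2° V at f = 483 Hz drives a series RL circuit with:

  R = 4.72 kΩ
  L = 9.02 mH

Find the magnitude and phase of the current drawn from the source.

Step 1 — Angular frequency: ω = 2π·f = 2π·483 = 3035 rad/s.
Step 2 — Component impedances:
  R: Z = R = 4720 Ω
  L: Z = jωL = j·3035·0.00902 = 0 + j27.37 Ω
Step 3 — Series combination: Z_total = R + L = 4720 + j27.37 Ω = 4720∠0.3° Ω.
Step 4 — Source phasor: V = 45.6∠-124.2° V = -25.63 - j37.71 V.
Step 5 — Ohm's law: I = V / Z_total = (-25.63 - j37.71) / (4720 + j27.37) = -0.005476 - j0.007959 A.
Step 6 — Convert to polar: |I| = 0.009661 A, ∠I = -124.5°.

I = 0.009661∠-124.5° A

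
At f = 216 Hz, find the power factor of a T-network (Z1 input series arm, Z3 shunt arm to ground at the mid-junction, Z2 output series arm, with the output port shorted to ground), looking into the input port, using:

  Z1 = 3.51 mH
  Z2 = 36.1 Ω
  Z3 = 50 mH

Step 1 — Angular frequency: ω = 2π·f = 2π·216 = 1357 rad/s.
Step 2 — Component impedances:
  Z1: Z = jωL = j·1357·0.00351 = 0 + j4.764 Ω
  Z2: Z = R = 36.1 Ω
  Z3: Z = jωL = j·1357·0.05 = 0 + j67.86 Ω
Step 3 — With the output port shorted to ground, the output series arm Z2 runs from the junction to ground; the shunt arm Z3 also runs from the junction to ground. They appear in parallel: Z3 || Z2 = 28.14 + j14.97 Ω.
Step 4 — Series with input arm Z1: Z_in = Z1 + (Z3 || Z2) = 28.14 + j19.73 Ω = 34.37∠35.0° Ω.
Step 5 — Power factor: PF = cos(φ) = Re(Z)/|Z| = 28.14/34.37 = 0.8187.
Step 6 — Type: Im(Z) = 19.73 ⇒ lagging (phase φ = 35.0°).

PF = 0.8187 (lagging, φ = 35.0°)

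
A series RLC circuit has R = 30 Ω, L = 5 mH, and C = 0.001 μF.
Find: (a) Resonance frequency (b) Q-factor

Step 1 — Resonance condition Im(Z)=0 gives ω₀ = 1/√(LC).
Step 2 — ω₀ = 1/√(0.005·1e-09) = 4.472e+05 rad/s.
Step 3 — f₀ = ω₀/(2π) = 7.118e+04 Hz.
Step 4 — Series Q: Q = ω₀L/R = 4.472e+05·0.005/30 = 74.54.

(a) f₀ = 7.118e+04 Hz  (b) Q = 74.54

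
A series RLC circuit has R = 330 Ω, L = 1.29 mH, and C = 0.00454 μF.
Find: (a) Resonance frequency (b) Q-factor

Step 1 — Resonance condition Im(Z)=0 gives ω₀ = 1/√(LC).
Step 2 — ω₀ = 1/√(0.00129·4.54e-09) = 4.132e+05 rad/s.
Step 3 — f₀ = ω₀/(2π) = 6.577e+04 Hz.
Step 4 — Series Q: Q = ω₀L/R = 4.132e+05·0.00129/330 = 1.615.

(a) f₀ = 6.577e+04 Hz  (b) Q = 1.615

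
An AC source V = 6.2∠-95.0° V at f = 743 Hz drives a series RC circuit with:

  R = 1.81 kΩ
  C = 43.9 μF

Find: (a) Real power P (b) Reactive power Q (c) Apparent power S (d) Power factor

Step 1 — Angular frequency: ω = 2π·f = 2π·743 = 4668 rad/s.
Step 2 — Component impedances:
  R: Z = R = 1810 Ω
  C: Z = 1/(jωC) = -j/(ω·C) = 0 - j4.879 Ω
Step 3 — Series combination: Z_total = R + C = 1810 - j4.879 Ω = 1810∠-0.2° Ω.
Step 4 — Source phasor: V = 6.2∠-95.0° V = -0.5404 - j6.176 V.
Step 5 — Current: I = V / Z = -0.0002893 - j0.003413 A = 0.003425∠-94.8° A.
Step 6 — Complex power: S = V·I* = 0.02124 - j5.725e-05 VA.
Step 7 — Real power: P = Re(S) = 0.02124 W.
Step 8 — Reactive power: Q = Im(S) = -5.725e-05 VAR.
Step 9 — Apparent power: |S| = 0.02124 VA.
Step 10 — Power factor: PF = P/|S| = 1 (leading).

(a) P = 0.02124 W  (b) Q = -5.725e-05 VAR  (c) S = 0.02124 VA  (d) PF = 1 (leading)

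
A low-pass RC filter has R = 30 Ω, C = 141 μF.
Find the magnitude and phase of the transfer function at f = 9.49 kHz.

Step 1 — Angular frequency: ω = 2π·9490 = 5.963e+04 rad/s.
Step 2 — Transfer function: H(jω) = 1/(1 + jωRC).
Step 3 — Denominator: 1 + jωRC = 1 + j·5.963e+04·30·0.000141 = 1 + j252.2.
Step 4 — H = 1.572e-05 - j0.003965.
Step 5 — Magnitude: |H| = 0.003965 (-48.0 dB); phase: φ = -89.8°.

|H| = 0.003965 (-48.0 dB), φ = -89.8°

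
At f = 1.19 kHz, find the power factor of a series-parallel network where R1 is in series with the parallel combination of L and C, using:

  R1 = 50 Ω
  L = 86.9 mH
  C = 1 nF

Step 1 — Angular frequency: ω = 2π·f = 2π·1190 = 7477 rad/s.
Step 2 — Component impedances:
  R1: Z = R = 50 Ω
  L: Z = jωL = j·7477·0.0869 = 0 + j649.8 Ω
  C: Z = 1/(jωC) = -j/(ω·C) = 0 - j1.337e+05 Ω
Step 3 — Parallel branch: L || C = 1/(1/L + 1/C) = 0 + j652.9 Ω.
Step 4 — Series with R1: Z_total = R1 + (L || C) = 50 + j652.9 Ω = 654.8∠85.6° Ω.
Step 5 — Power factor: PF = cos(φ) = Re(Z)/|Z| = 50/654.8 = 0.07636.
Step 6 — Type: Im(Z) = 652.9 ⇒ lagging (phase φ = 85.6°).

PF = 0.07636 (lagging, φ = 85.6°)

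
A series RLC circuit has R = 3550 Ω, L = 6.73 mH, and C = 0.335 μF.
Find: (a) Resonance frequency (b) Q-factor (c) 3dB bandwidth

Step 1 — Resonance condition Im(Z)=0 gives ω₀ = 1/√(LC).
Step 2 — ω₀ = 1/√(0.00673·3.35e-07) = 2.106e+04 rad/s.
Step 3 — f₀ = ω₀/(2π) = 3352 Hz.
Step 4 — Series Q: Q = ω₀L/R = 2.106e+04·0.00673/3550 = 0.03993.
Step 5 — 3dB bandwidth: Δω = ω₀/Q = 5.275e+05 rad/s; BW = Δω/(2π) = 8.395e+04 Hz.

(a) f₀ = 3352 Hz  (b) Q = 0.03993  (c) BW = 8.395e+04 Hz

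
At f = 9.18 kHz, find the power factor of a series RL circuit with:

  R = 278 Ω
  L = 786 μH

Step 1 — Angular frequency: ω = 2π·f = 2π·9180 = 5.768e+04 rad/s.
Step 2 — Component impedances:
  R: Z = R = 278 Ω
  L: Z = jωL = j·5.768e+04·0.000786 = 0 + j45.34 Ω
Step 3 — Series combination: Z_total = R + L = 278 + j45.34 Ω = 281.7∠9.3° Ω.
Step 4 — Power factor: PF = cos(φ) = Re(Z)/|Z| = 278/281.67 = 0.987.
Step 5 — Type: Im(Z) = 45.34 ⇒ lagging (phase φ = 9.3°).

PF = 0.987 (lagging, φ = 9.3°)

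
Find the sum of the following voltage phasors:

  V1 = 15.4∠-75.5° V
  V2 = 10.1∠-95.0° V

Step 1 — Convert each phasor to rectangular form:
  V1 = 15.4·(cos(-75.5°) + j·sin(-75.5°)) = 3.856 - j14.91 V
  V2 = 10.1·(cos(-95.0°) + j·sin(-95.0°)) = -0.8803 - j10.06 V
Step 2 — Sum components: V_total = 2.976 - j24.97 V.
Step 3 — Convert to polar: |V_total| = 25.15 V, ∠V_total = -83.2°.

V_total = 25.15∠-83.2° V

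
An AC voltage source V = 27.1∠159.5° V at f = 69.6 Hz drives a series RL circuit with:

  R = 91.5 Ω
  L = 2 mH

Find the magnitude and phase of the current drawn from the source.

Step 1 — Angular frequency: ω = 2π·f = 2π·69.6 = 437.3 rad/s.
Step 2 — Component impedances:
  R: Z = R = 91.5 Ω
  L: Z = jωL = j·437.3·0.002 = 0 + j0.8746 Ω
Step 3 — Series combination: Z_total = R + L = 91.5 + j0.8746 Ω = 91.5∠0.5° Ω.
Step 4 — Source phasor: V = 27.1∠159.5° V = -25.38 + j9.491 V.
Step 5 — Ohm's law: I = V / Z_total = (-25.38 + j9.491) / (91.5 + j0.8746) = -0.2764 + j0.1064 A.
Step 6 — Convert to polar: |I| = 0.2962 A, ∠I = 159.0°.

I = 0.2962∠159.0° A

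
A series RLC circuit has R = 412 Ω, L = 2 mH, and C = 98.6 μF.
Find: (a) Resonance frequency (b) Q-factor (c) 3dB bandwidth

Step 1 — Resonance: ω₀ = 1/√(LC) = 1/√(0.002·9.86e-05) = 2252 rad/s.
Step 2 — f₀ = ω₀/(2π) = 358.4 Hz.
Step 3 — Series Q: Q = ω₀L/R = 2252·0.002/412 = 0.01093.
Step 4 — Bandwidth: Δω = ω₀/Q = 2.06e+05 rad/s; BW = Δω/(2π) = 3.279e+04 Hz.

(a) f₀ = 358.4 Hz  (b) Q = 0.01093  (c) BW = 3.279e+04 Hz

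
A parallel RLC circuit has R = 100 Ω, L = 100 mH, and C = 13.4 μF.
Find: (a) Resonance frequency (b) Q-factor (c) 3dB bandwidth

Step 1 — Resonance: ω₀ = 1/√(LC) = 1/√(0.1·1.34e-05) = 863.9 rad/s.
Step 2 — f₀ = ω₀/(2π) = 137.5 Hz.
Step 3 — Parallel Q: Q = R/(ω₀L) = 100/(863.9·0.1) = 1.158.
Step 4 — Bandwidth: Δω = ω₀/Q = 746.3 rad/s; BW = Δω/(2π) = 118.8 Hz.

(a) f₀ = 137.5 Hz  (b) Q = 1.158  (c) BW = 118.8 Hz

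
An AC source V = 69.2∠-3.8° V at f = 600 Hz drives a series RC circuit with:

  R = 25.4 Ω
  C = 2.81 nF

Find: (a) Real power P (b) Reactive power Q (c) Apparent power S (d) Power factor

Step 1 — Angular frequency: ω = 2π·f = 2π·600 = 3770 rad/s.
Step 2 — Component impedances:
  R: Z = R = 25.4 Ω
  C: Z = 1/(jωC) = -j/(ω·C) = 0 - j9.44e+04 Ω
Step 3 — Series combination: Z_total = R + C = 25.4 - j9.44e+04 Ω = 9.44e+04∠-90.0° Ω.
Step 4 — Source phasor: V = 69.2∠-3.8° V = 69.05 - j4.586 V.
Step 5 — Current: I = V / Z = 4.878e-05 + j0.0007314 A = 0.0007331∠86.2° A.
Step 6 — Complex power: S = V·I* = 1.365e-05 - j0.05073 VA.
Step 7 — Real power: P = Re(S) = 1.365e-05 W.
Step 8 — Reactive power: Q = Im(S) = -0.05073 VAR.
Step 9 — Apparent power: |S| = 0.05073 VA.
Step 10 — Power factor: PF = P/|S| = 0.0002691 (leading).

(a) P = 1.365e-05 W  (b) Q = -0.05073 VAR  (c) S = 0.05073 VA  (d) PF = 0.0002691 (leading)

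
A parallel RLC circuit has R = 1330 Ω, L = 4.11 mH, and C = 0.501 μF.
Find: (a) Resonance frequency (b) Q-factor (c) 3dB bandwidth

Step 1 — Resonance: ω₀ = 1/√(LC) = 1/√(0.00411·5.01e-07) = 2.204e+04 rad/s.
Step 2 — f₀ = ω₀/(2π) = 3507 Hz.
Step 3 — Parallel Q: Q = R/(ω₀L) = 1330/(2.204e+04·0.00411) = 14.68.
Step 4 — Bandwidth: Δω = ω₀/Q = 1501 rad/s; BW = Δω/(2π) = 238.9 Hz.

(a) f₀ = 3507 Hz  (b) Q = 14.68  (c) BW = 238.9 Hz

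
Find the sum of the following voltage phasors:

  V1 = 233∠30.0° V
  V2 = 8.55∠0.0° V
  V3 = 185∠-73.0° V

Step 1 — Convert each phasor to rectangular form:
  V1 = 233·(cos(30.0°) + j·sin(30.0°)) = 201.8 + j116.5 V
  V2 = 8.55·(cos(0.0°) + j·sin(0.0°)) = 8.55 V
  V3 = 185·(cos(-73.0°) + j·sin(-73.0°)) = 54.09 - j176.9 V
Step 2 — Sum components: V_total = 264.4 - j60.42 V.
Step 3 — Convert to polar: |V_total| = 271.2 V, ∠V_total = -12.9°.

V_total = 271.2∠-12.9° V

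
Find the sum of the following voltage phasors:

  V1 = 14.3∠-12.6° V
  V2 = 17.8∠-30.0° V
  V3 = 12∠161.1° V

Step 1 — Convert each phasor to rectangular form:
  V1 = 14.3·(cos(-12.6°) + j·sin(-12.6°)) = 13.96 - j3.119 V
  V2 = 17.8·(cos(-30.0°) + j·sin(-30.0°)) = 15.42 - j8.9 V
  V3 = 12·(cos(161.1°) + j·sin(161.1°)) = -11.35 + j3.887 V
Step 2 — Sum components: V_total = 18.02 - j8.132 V.
Step 3 — Convert to polar: |V_total| = 19.77 V, ∠V_total = -24.3°.

V_total = 19.77∠-24.3° V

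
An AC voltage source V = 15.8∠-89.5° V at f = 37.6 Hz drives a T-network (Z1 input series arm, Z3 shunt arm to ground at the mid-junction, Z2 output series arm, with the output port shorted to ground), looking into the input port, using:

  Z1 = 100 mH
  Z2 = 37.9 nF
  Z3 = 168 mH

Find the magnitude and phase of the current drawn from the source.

Step 1 — Angular frequency: ω = 2π·f = 2π·37.6 = 236.2 rad/s.
Step 2 — Component impedances:
  Z1: Z = jωL = j·236.2·0.1 = 0 + j23.62 Ω
  Z2: Z = 1/(jωC) = -j/(ω·C) = 0 - j1.117e+05 Ω
  Z3: Z = jωL = j·236.2·0.168 = 0 + j39.69 Ω
Step 3 — With the output port shorted to ground, the output series arm Z2 runs from the junction to ground; the shunt arm Z3 also runs from the junction to ground. They appear in parallel: Z3 || Z2 = 0 + j39.7 Ω.
Step 4 — Series with input arm Z1: Z_in = Z1 + (Z3 || Z2) = 0 + j63.33 Ω = 63.33∠90.0° Ω.
Step 5 — Source phasor: V = 15.8∠-89.5° V = 0.1379 - j15.8 V.
Step 6 — Ohm's law: I = V / Z_total = (0.1379 - j15.8) / (0 + j63.33) = -0.2495 - j0.002177 A.
Step 7 — Convert to polar: |I| = 0.2495 A, ∠I = -179.5°.

I = 0.2495∠-179.5° A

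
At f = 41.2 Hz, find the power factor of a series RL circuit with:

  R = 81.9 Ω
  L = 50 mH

Step 1 — Angular frequency: ω = 2π·f = 2π·41.2 = 258.9 rad/s.
Step 2 — Component impedances:
  R: Z = R = 81.9 Ω
  L: Z = jωL = j·258.9·0.05 = 0 + j12.94 Ω
Step 3 — Series combination: Z_total = R + L = 81.9 + j12.94 Ω = 82.92∠9.0° Ω.
Step 4 — Power factor: PF = cos(φ) = Re(Z)/|Z| = 81.9/82.92 = 0.9877.
Step 5 — Type: Im(Z) = 12.94 ⇒ lagging (phase φ = 9.0°).

PF = 0.9877 (lagging, φ = 9.0°)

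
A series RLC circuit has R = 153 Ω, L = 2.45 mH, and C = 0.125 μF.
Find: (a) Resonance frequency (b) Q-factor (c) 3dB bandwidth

Step 1 — Resonance condition Im(Z)=0 gives ω₀ = 1/√(LC).
Step 2 — ω₀ = 1/√(0.00245·1.25e-07) = 5.714e+04 rad/s.
Step 3 — f₀ = ω₀/(2π) = 9095 Hz.
Step 4 — Series Q: Q = ω₀L/R = 5.714e+04·0.00245/153 = 0.915.
Step 5 — 3dB bandwidth: Δω = ω₀/Q = 6.245e+04 rad/s; BW = Δω/(2π) = 9939 Hz.

(a) f₀ = 9095 Hz  (b) Q = 0.915  (c) BW = 9939 Hz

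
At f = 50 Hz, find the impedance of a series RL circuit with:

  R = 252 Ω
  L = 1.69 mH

Step 1 — Angular frequency: ω = 2π·f = 2π·50 = 314.2 rad/s.
Step 2 — Component impedances:
  R: Z = R = 252 Ω
  L: Z = jωL = j·314.2·0.00169 = 0 + j0.5309 Ω
Step 3 — Series combination: Z_total = R + L = 252 + j0.5309 Ω = 252∠0.1° Ω.

Z = 252 + j0.5309 Ω = 252∠0.1° Ω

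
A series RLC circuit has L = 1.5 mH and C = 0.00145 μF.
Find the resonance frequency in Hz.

Step 1 — Resonance condition Im(Z)=0 gives ω₀ = 1/√(LC).
Step 2 — ω₀ = 1/√(0.0015·1.45e-09) = 6.781e+05 rad/s.
Step 3 — f₀ = ω₀/(2π) = 1.079e+05 Hz.

f₀ = 1.079e+05 Hz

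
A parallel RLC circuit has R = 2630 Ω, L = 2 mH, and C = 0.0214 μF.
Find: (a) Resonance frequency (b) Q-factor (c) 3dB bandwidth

Step 1 — Resonance: ω₀ = 1/√(LC) = 1/√(0.002·2.14e-08) = 1.529e+05 rad/s.
Step 2 — f₀ = ω₀/(2π) = 2.433e+04 Hz.
Step 3 — Parallel Q: Q = R/(ω₀L) = 2630/(1.529e+05·0.002) = 8.603.
Step 4 — Bandwidth: Δω = ω₀/Q = 1.777e+04 rad/s; BW = Δω/(2π) = 2828 Hz.

(a) f₀ = 2.433e+04 Hz  (b) Q = 8.603  (c) BW = 2828 Hz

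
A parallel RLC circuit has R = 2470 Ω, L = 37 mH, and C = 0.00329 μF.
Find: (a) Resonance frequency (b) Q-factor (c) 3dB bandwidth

Step 1 — Resonance: ω₀ = 1/√(LC) = 1/√(0.037·3.29e-09) = 9.064e+04 rad/s.
Step 2 — f₀ = ω₀/(2π) = 1.443e+04 Hz.
Step 3 — Parallel Q: Q = R/(ω₀L) = 2470/(9.064e+04·0.037) = 0.7365.
Step 4 — Bandwidth: Δω = ω₀/Q = 1.231e+05 rad/s; BW = Δω/(2π) = 1.959e+04 Hz.

(a) f₀ = 1.443e+04 Hz  (b) Q = 0.7365  (c) BW = 1.959e+04 Hz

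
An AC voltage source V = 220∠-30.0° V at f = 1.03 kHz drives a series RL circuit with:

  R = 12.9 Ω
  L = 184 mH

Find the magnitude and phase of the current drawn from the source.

Step 1 — Angular frequency: ω = 2π·f = 2π·1030 = 6472 rad/s.
Step 2 — Component impedances:
  R: Z = R = 12.9 Ω
  L: Z = jωL = j·6472·0.184 = 0 + j1191 Ω
Step 3 — Series combination: Z_total = R + L = 12.9 + j1191 Ω = 1191∠89.4° Ω.
Step 4 — Source phasor: V = 220∠-30.0° V = 190.5 - j110 V.
Step 5 — Ohm's law: I = V / Z_total = (190.5 - j110) / (12.9 + j1191) = -0.09063 - j0.161 A.
Step 6 — Convert to polar: |I| = 0.1847 A, ∠I = -119.4°.

I = 0.1847∠-119.4° A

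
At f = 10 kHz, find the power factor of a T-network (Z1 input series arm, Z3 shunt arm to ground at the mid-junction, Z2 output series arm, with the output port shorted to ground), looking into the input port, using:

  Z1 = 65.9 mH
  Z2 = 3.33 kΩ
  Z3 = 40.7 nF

Step 1 — Angular frequency: ω = 2π·f = 2π·1e+04 = 6.283e+04 rad/s.
Step 2 — Component impedances:
  Z1: Z = jωL = j·6.283e+04·0.0659 = 0 + j4141 Ω
  Z2: Z = R = 3330 Ω
  Z3: Z = 1/(jωC) = -j/(ω·C) = 0 - j391 Ω
Step 3 — With the output port shorted to ground, the output series arm Z2 runs from the junction to ground; the shunt arm Z3 also runs from the junction to ground. They appear in parallel: Z3 || Z2 = 45.3 - j385.7 Ω.
Step 4 — Series with input arm Z1: Z_in = Z1 + (Z3 || Z2) = 45.3 + j3755 Ω = 3755∠89.3° Ω.
Step 5 — Power factor: PF = cos(φ) = Re(Z)/|Z| = 45.3/3755 = 0.01206.
Step 6 — Type: Im(Z) = 3755 ⇒ lagging (phase φ = 89.3°).

PF = 0.01206 (lagging, φ = 89.3°)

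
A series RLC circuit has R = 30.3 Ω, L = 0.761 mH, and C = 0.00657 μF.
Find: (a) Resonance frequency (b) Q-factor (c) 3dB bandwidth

Step 1 — Resonance: ω₀ = 1/√(LC) = 1/√(0.000761·6.57e-09) = 4.472e+05 rad/s.
Step 2 — f₀ = ω₀/(2π) = 7.118e+04 Hz.
Step 3 — Series Q: Q = ω₀L/R = 4.472e+05·0.000761/30.3 = 11.23.
Step 4 — Bandwidth: Δω = ω₀/Q = 3.982e+04 rad/s; BW = Δω/(2π) = 6337 Hz.

(a) f₀ = 7.118e+04 Hz  (b) Q = 11.23  (c) BW = 6337 Hz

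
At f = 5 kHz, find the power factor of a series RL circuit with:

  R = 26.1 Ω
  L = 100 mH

Step 1 — Angular frequency: ω = 2π·f = 2π·5000 = 3.142e+04 rad/s.
Step 2 — Component impedances:
  R: Z = R = 26.1 Ω
  L: Z = jωL = j·3.142e+04·0.1 = 0 + j3142 Ω
Step 3 — Series combination: Z_total = R + L = 26.1 + j3142 Ω = 3142∠89.5° Ω.
Step 4 — Power factor: PF = cos(φ) = Re(Z)/|Z| = 26.1/3141.7 = 0.008308.
Step 5 — Type: Im(Z) = 3142 ⇒ lagging (phase φ = 89.5°).

PF = 0.008308 (lagging, φ = 89.5°)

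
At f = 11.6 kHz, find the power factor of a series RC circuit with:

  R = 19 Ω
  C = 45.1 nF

Step 1 — Angular frequency: ω = 2π·f = 2π·1.16e+04 = 7.288e+04 rad/s.
Step 2 — Component impedances:
  R: Z = R = 19 Ω
  C: Z = 1/(jωC) = -j/(ω·C) = 0 - j304.2 Ω
Step 3 — Series combination: Z_total = R + C = 19 - j304.2 Ω = 304.8∠-86.4° Ω.
Step 4 — Power factor: PF = cos(φ) = Re(Z)/|Z| = 19/304.81 = 0.06233.
Step 5 — Type: Im(Z) = -304.2 ⇒ leading (phase φ = -86.4°).

PF = 0.06233 (leading, φ = -86.4°)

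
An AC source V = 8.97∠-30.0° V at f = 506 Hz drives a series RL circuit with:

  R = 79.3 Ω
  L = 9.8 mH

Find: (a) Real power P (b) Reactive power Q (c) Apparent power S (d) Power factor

Step 1 — Angular frequency: ω = 2π·f = 2π·506 = 3179 rad/s.
Step 2 — Component impedances:
  R: Z = R = 79.3 Ω
  L: Z = jωL = j·3179·0.0098 = 0 + j31.16 Ω
Step 3 — Series combination: Z_total = R + L = 79.3 + j31.16 Ω = 85.2∠21.4° Ω.
Step 4 — Source phasor: V = 8.97∠-30.0° V = 7.768 - j4.485 V.
Step 5 — Current: I = V / Z = 0.06561 - j0.08234 A = 0.1053∠-51.4° A.
Step 6 — Complex power: S = V·I* = 0.879 + j0.3453 VA.
Step 7 — Real power: P = Re(S) = 0.879 W.
Step 8 — Reactive power: Q = Im(S) = 0.3453 VAR.
Step 9 — Apparent power: |S| = 0.9444 VA.
Step 10 — Power factor: PF = P/|S| = 0.9307 (lagging).

(a) P = 0.879 W  (b) Q = 0.3453 VAR  (c) S = 0.9444 VA  (d) PF = 0.9307 (lagging)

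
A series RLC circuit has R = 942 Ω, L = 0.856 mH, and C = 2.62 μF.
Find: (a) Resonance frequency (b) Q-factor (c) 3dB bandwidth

Step 1 — Resonance: ω₀ = 1/√(LC) = 1/√(0.000856·2.62e-06) = 2.112e+04 rad/s.
Step 2 — f₀ = ω₀/(2π) = 3361 Hz.
Step 3 — Series Q: Q = ω₀L/R = 2.112e+04·0.000856/942 = 0.01919.
Step 4 — Bandwidth: Δω = ω₀/Q = 1.1e+06 rad/s; BW = Δω/(2π) = 1.751e+05 Hz.

(a) f₀ = 3361 Hz  (b) Q = 0.01919  (c) BW = 1.751e+05 Hz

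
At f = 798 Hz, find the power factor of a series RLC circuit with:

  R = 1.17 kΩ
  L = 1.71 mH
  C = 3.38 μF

Step 1 — Angular frequency: ω = 2π·f = 2π·798 = 5014 rad/s.
Step 2 — Component impedances:
  R: Z = R = 1170 Ω
  L: Z = jωL = j·5014·0.00171 = 0 + j8.574 Ω
  C: Z = 1/(jωC) = -j/(ω·C) = 0 - j59.01 Ω
Step 3 — Series combination: Z_total = R + L + C = 1170 - j50.43 Ω = 1171∠-2.5° Ω.
Step 4 — Power factor: PF = cos(φ) = Re(Z)/|Z| = 1170/1171 = 0.9991.
Step 5 — Type: Im(Z) = -50.43 ⇒ leading (phase φ = -2.5°).

PF = 0.9991 (leading, φ = -2.5°)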